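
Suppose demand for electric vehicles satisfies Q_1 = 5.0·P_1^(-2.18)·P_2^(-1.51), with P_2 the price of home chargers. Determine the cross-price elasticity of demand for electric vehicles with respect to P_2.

-1.51

In a log-linear (constant-elasticity) demand function, the coefficient on the exponent of P_2 is the cross-price elasticity.
ε = -1.51. Negative, so electric vehicles and home chargers are complements.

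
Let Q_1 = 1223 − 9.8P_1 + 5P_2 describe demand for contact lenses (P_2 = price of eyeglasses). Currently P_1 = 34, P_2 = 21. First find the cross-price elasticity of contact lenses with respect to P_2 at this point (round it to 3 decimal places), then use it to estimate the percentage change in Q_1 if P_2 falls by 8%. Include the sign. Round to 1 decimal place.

At P_1 = 34, P_2 = 21: Q_1 = 994.8.
∂Q_1/∂P_2 = 5.
ε = (∂Q_1/∂P_2)(P_2/Q_1) = 5.0000 × 21/994.8 ≈ 0.106.
%ΔQ_1 ≈ ε × %ΔP_2 = 0.106 × (-8%) = -0.8%.

-0.8%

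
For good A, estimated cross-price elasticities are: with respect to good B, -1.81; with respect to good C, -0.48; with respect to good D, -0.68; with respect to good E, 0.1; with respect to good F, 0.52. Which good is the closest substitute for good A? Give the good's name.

good F

Substitutes have ε > 0. Among the positive values, 0.52 (good F) is largest.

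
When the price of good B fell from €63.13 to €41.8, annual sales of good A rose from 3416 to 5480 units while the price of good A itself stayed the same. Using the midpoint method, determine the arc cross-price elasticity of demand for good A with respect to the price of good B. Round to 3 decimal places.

ΔQ_A = 5480 − 3416 = 2064; ΔP_B = 41.8 − 63.13 = -21.33.
Midpoints: Q̄_A = 4448.0, P̄_B = 52.47.
ε = (ΔQ_A/Q̄_A)/(ΔP_B/P̄_B) = (2064/4448.0)/(-21.33/52.47) ≈ -1.141.

-1.141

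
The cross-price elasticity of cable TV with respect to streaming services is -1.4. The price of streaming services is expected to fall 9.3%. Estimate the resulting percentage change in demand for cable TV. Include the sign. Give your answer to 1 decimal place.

%ΔQ ≈ ε × %ΔP of streaming services = -1.4 × (-9.3%) = 13.0%.
Demand for cable TV rises by about 13.0%.

13.0%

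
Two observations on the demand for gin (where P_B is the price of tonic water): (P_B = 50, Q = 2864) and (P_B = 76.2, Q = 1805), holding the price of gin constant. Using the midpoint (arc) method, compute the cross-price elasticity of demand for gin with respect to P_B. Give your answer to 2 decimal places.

-1.09

ΔQ_A = 1805 − 2864 = -1059; ΔP_B = 76.2 − 50 = 26.2.
Midpoints: Q̄_A = 2334.5, P̄_B = 63.10.
ε = (ΔQ_A/Q̄_A)/(ΔP_B/P̄_B) = (-1059/2334.5)/(26.2/63.10) ≈ -1.09.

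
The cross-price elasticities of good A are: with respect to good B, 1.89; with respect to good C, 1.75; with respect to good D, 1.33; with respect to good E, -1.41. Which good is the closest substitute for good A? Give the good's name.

good B

Substitutes have ε > 0. Among the positive values, 1.89 (good B) is largest.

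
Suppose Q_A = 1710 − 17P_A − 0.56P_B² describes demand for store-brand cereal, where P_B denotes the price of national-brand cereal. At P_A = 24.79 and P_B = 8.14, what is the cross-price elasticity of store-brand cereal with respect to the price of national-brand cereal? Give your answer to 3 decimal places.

At P_A = 24.79 and P_B = 8.14: Q_A = 1251.465.
∂Q_A/∂P_B = -1.12P_B = -1.12(8.14) = -9.1168.
ε = (∂Q_A/∂P_B)(P_B/Q_A) = -9.1168 × (8.14/1251.465) ≈ -0.059.
ε < 0: complements.

-0.059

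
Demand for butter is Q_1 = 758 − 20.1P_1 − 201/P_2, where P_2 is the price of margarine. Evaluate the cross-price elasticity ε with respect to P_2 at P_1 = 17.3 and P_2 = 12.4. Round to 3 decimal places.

0.041

At P_1 = 17.3 and P_2 = 12.4: Q_1 = 394.060.
∂Q_1/∂P_2 = 201/P_2² = 1.3072.
ε = (∂Q_1/∂P_2)(P_2/Q_1) = 1.3072 × (12.4/394.060) ≈ 0.041.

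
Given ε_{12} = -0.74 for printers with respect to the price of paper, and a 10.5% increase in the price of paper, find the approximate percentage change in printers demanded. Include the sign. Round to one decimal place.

-7.8%

%ΔQ ≈ ε × %ΔP of paper = -0.74 × (10.5%) = -7.8%.
Demand for printers falls by about 7.8%.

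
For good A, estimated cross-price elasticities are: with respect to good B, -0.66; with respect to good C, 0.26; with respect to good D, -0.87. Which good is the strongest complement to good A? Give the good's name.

good D

Complements have ε < 0. The most negative value is -0.87 (good D).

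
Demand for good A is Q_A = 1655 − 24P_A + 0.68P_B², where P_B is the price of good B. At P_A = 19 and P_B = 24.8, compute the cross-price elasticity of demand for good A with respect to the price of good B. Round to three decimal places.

At P_A = 19 and P_B = 24.8: Q_A = 1617.227.
∂Q_A/∂P_B = 1.36P_B = 1.36(24.8) = 33.7280.
ε = (∂Q_A/∂P_B)(P_B/Q_A) = 33.7280 × (24.8/1617.227) ≈ 0.517.

0.517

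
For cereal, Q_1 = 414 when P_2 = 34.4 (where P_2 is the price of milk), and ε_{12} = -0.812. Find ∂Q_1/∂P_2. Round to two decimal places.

ε = (∂Q_1/∂P_2)·(P_2/Q_1) ⇒ ∂Q_1/∂P_2 = ε·Q_1/P_2 = -0.812 × 414/34.4 ≈ -9.77.

-9.77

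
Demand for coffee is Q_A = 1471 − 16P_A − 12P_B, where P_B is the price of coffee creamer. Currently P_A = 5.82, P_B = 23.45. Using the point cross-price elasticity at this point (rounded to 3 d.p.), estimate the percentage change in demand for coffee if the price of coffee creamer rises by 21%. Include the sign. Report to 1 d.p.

-5.4%

At P_A = 5.82, P_B = 23.45: Q_A = 1096.48.
∂Q_A/∂P_B = -12.
ε = (∂Q_A/∂P_B)(P_B/Q_A) = -12.0000 × 23.45/1096.48 ≈ -0.257.
%ΔQ_A ≈ ε × %ΔP_B = -0.257 × (21%) = -5.4%.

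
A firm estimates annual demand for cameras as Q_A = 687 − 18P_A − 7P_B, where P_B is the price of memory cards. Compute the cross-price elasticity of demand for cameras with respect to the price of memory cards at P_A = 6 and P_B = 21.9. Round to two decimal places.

-0.36

At P_A = 6 and P_B = 21.9: Q_A = 425.7.
∂Q_A/∂P_B = -7.
ε = (∂Q_A/∂P_B)(P_B/Q_A) = -7 × (21.9/425.7) ≈ -0.36.
Since ε < 0, cameras and memory cards are complements.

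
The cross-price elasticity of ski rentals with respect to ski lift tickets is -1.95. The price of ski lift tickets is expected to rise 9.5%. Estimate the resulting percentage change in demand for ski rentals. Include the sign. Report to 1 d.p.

%ΔQ ≈ ε × %ΔP of ski lift tickets = -1.95 × (9.5%) = -18.5%.

-18.5%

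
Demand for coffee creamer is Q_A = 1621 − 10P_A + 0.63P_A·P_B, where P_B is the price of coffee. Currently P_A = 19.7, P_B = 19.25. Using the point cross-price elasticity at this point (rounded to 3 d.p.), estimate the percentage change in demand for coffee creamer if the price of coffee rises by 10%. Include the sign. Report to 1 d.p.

At P_A = 19.7, P_B = 19.25: Q_A = 1662.912.
∂Q_A/∂P_B = 0.63P_A = 12.4110.
ε = (∂Q_A/∂P_B)(P_B/Q_A) = 12.4110 × 19.25/1662.912 ≈ 0.144.
%ΔQ_A ≈ ε × %ΔP_B = 0.144 × (10%) = 1.4%.

1.4%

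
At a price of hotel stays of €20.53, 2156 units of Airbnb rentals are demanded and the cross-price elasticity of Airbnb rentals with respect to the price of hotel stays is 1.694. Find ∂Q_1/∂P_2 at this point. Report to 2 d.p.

ε = (∂Q_1/∂P_2)·(P_2/Q_1) ⇒ ∂Q_1/∂P_2 = ε·Q_1/P_2 = 1.694 × 2156/20.53 ≈ 177.90.

177.90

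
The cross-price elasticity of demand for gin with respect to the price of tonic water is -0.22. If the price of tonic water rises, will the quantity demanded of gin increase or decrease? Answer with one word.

decrease

ε < 0 and the price of tonic water rises, so the quantity of gin moves in the opposite direction: it decreases.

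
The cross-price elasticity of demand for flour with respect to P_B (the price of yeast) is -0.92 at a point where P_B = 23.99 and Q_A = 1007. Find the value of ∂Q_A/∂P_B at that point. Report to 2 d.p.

ε = (∂Q_A/∂P_B)·(P_B/Q_A) ⇒ ∂Q_A/∂P_B = ε·Q_A/P_B = -0.92 × 1007/23.99 ≈ -38.62.

-38.62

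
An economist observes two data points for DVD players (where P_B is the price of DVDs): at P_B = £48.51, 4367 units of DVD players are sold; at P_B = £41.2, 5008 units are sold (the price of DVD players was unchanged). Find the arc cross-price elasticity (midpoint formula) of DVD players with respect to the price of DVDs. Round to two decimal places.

ΔQ_A = 5008 − 4367 = 641; ΔP_B = 41.2 − 48.51 = -7.31.
Midpoints: Q̄_A = 4687.5, P̄_B = 44.86.
ε = (ΔQ_A/Q̄_A)/(ΔP_B/P̄_B) = (641/4687.5)/(-7.31/44.86) ≈ -0.84.

-0.84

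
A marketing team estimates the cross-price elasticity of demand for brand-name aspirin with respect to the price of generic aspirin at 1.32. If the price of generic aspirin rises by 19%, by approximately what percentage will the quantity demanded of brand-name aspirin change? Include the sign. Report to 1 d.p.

%ΔQ ≈ ε × %ΔP of generic aspirin = 1.32 × (19%) = 25.1%.

25.1%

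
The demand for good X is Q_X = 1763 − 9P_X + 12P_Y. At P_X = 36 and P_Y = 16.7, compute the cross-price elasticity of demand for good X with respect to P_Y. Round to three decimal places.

At P_X = 36 and P_Y = 16.7: Q_X = 1639.4.
∂Q_X/∂P_Y = 12.
ε = (∂Q_X/∂P_Y)(P_Y/Q_X) = 12 × (16.7/1639.4) ≈ 0.122.

0.122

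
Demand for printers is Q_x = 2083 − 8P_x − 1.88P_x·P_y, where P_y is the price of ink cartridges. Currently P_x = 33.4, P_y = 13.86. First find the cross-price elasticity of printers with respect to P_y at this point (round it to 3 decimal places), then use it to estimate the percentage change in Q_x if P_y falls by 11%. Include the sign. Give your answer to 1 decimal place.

10.1%

At P_x = 33.4, P_y = 13.86: Q_x = 945.503.
∂Q_x/∂P_y = -1.88P_x = -62.7920.
ε = (∂Q_x/∂P_y)(P_y/Q_x) = -62.7920 × 13.86/945.503 ≈ -0.920.
%ΔQ_x ≈ ε × %ΔP_y = -0.920 × (-11%) = 10.1%.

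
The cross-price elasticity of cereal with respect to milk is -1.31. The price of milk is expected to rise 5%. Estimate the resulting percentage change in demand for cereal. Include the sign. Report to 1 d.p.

-6.6%

%ΔQ ≈ ε × %ΔP of milk = -1.31 × (5%) = -6.6%.
Demand for cereal falls by about 6.6%.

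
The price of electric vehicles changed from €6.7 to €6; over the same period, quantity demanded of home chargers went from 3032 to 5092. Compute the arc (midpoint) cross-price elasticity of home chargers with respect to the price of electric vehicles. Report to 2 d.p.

ΔQ_A = 5092 − 3032 = 2060; ΔP_B = 6 − 6.7 = -0.7.
Midpoints: Q̄_A = 4062.0, P̄_B = 6.35.
ε = (ΔQ_A/Q̄_A)/(ΔP_B/P̄_B) = (2060/4062.0)/(-0.7/6.35) ≈ -4.60.
ε < 0: home chargers and electric vehicles are complements.

-4.60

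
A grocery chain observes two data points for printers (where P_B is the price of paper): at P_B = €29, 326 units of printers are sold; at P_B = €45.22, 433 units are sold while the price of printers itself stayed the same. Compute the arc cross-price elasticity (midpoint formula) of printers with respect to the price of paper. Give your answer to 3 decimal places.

ΔQ_A = 433 − 326 = 107; ΔP_B = 45.22 − 29 = 16.22.
Midpoints: Q̄_A = 379.5, P̄_B = 37.11.
ε = (ΔQ_A/Q̄_A)/(ΔP_B/P̄_B) = (107/379.5)/(16.22/37.11) ≈ 0.645.
ε > 0: printers and paper are substitutes.

0.645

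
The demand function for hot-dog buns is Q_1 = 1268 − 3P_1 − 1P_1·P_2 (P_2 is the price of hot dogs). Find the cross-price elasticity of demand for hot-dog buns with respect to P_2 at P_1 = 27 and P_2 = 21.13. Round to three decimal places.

At P_1 = 27 and P_2 = 21.13: Q_1 = 616.49.
∂Q_1/∂P_2 = -1P_1 = -1(27) = -27.0000.
ε = (∂Q_1/∂P_2)(P_2/Q_1) = -27.0000 × (21.13/616.49) ≈ -0.925.
ε < 0: complements.

-0.925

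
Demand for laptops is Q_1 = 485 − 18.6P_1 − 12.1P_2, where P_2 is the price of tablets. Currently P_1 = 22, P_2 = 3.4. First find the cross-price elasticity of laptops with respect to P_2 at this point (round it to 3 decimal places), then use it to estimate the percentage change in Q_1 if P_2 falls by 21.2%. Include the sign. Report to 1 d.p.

25.2%

At P_1 = 22, P_2 = 3.4: Q_1 = 34.66.
∂Q_1/∂P_2 = -12.1.
ε = (∂Q_1/∂P_2)(P_2/Q_1) = -12.1000 × 3.4/34.66 ≈ -1.187.
%ΔQ_1 ≈ ε × %ΔP_2 = -1.187 × (-21.2%) = 25.2%.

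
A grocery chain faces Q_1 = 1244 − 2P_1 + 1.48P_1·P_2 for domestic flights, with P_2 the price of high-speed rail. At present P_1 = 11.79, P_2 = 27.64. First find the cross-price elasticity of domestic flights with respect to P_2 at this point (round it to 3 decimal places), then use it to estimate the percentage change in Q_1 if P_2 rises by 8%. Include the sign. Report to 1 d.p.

At P_1 = 11.79, P_2 = 27.64: Q_1 = 1702.716.
∂Q_1/∂P_2 = 1.48P_1 = 17.4492.
ε = (∂Q_1/∂P_2)(P_2/Q_1) = 17.4492 × 27.64/1702.716 ≈ 0.283.
%ΔQ_1 ≈ ε × %ΔP_2 = 0.283 × (8%) = 2.3%.

2.3%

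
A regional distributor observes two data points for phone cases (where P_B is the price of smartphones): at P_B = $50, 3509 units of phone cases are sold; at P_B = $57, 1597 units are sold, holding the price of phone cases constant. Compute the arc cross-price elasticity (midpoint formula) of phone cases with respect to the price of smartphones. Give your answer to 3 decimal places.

-5.724

ΔQ_A = 1597 − 3509 = -1912; ΔP_B = 57 − 50 = 7.
Midpoints: Q̄_A = 2553.0, P̄_B = 53.50.
ε = (ΔQ_A/Q̄_A)/(ΔP_B/P̄_B) = (-1912/2553.0)/(7/53.50) ≈ -5.724.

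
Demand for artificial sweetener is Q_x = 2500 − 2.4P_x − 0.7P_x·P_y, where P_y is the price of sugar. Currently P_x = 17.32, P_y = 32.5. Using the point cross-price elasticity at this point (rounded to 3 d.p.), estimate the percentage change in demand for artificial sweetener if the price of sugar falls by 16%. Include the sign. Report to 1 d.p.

At P_x = 17.32, P_y = 32.5: Q_x = 2064.402.
∂Q_x/∂P_y = -0.7P_x = -12.1240.
ε = (∂Q_x/∂P_y)(P_y/Q_x) = -12.1240 × 32.5/2064.402 ≈ -0.191.
%ΔQ_x ≈ ε × %ΔP_y = -0.191 × (-16%) = 3.1%.

3.1%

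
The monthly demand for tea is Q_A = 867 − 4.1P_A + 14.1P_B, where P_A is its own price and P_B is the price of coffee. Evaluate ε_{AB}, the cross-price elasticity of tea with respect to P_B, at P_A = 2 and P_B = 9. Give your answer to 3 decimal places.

At P_A = 2 and P_B = 9: Q_A = 985.7.
∂Q_A/∂P_B = 14.1.
ε = (∂Q_A/∂P_B)(P_B/Q_A) = 14.1 × (9/985.7) ≈ 0.129.

0.129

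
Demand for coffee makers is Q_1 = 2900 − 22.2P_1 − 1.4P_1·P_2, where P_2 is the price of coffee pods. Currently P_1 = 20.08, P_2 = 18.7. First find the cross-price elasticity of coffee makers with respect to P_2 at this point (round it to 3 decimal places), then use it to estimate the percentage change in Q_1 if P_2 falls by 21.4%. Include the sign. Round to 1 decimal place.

5.8%

At P_1 = 20.08, P_2 = 18.7: Q_1 = 1928.530.
∂Q_1/∂P_2 = -1.4P_1 = -28.1120.
ε = (∂Q_1/∂P_2)(P_2/Q_1) = -28.1120 × 18.7/1928.530 ≈ -0.273.
%ΔQ_1 ≈ ε × %ΔP_2 = -0.273 × (-21.4%) = 5.8%.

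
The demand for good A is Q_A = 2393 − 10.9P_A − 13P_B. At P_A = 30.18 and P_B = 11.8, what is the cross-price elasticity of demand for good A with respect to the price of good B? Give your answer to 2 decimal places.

-0.08

At P_A = 30.18 and P_B = 11.8: Q_A = 1910.638.
∂Q_A/∂P_B = -13.
ε = (∂Q_A/∂P_B)(P_B/Q_A) = -13 × (11.8/1910.638) ≈ -0.08.
Since ε < 0, good A and good B are complements.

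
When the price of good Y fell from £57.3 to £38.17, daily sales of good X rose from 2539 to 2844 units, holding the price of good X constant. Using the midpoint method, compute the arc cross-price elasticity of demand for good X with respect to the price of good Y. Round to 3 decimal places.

ΔQ_X = 2844 − 2539 = 305; ΔP_Y = 38.17 − 57.3 = -19.13.
Midpoints: Q̄_X = 2691.5, P̄_Y = 47.73.
ε = (ΔQ_X/Q̄_X)/(ΔP_Y/P̄_Y) = (305/2691.5)/(-19.13/47.73) ≈ -0.283.
ε < 0: good X and good Y are complements.

-0.283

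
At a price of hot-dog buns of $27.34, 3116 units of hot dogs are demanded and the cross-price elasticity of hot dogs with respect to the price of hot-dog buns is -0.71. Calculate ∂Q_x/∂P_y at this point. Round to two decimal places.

ε = (∂Q_x/∂P_y)·(P_y/Q_x) ⇒ ∂Q_x/∂P_y = ε·Q_x/P_y = -0.71 × 3116/27.34 ≈ -80.92.

-80.92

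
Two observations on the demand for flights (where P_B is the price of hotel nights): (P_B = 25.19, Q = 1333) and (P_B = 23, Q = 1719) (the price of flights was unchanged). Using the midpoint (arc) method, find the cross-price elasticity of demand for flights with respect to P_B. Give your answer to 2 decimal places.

ΔQ_A = 1719 − 1333 = 386; ΔP_B = 23 − 25.19 = -2.19.
Midpoints: Q̄_A = 1526.0, P̄_B = 24.09.
ε = (ΔQ_A/Q̄_A)/(ΔP_B/P̄_B) = (386/1526.0)/(-2.19/24.09) ≈ -2.78.

-2.78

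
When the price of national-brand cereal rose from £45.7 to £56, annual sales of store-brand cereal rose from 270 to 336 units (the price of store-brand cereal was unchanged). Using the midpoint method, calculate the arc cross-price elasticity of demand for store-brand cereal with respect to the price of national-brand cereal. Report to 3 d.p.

ΔQ_A = 336 − 270 = 66; ΔP_B = 56 − 45.7 = 10.3.
Midpoints: Q̄_A = 303.0, P̄_B = 50.85.
ε = (ΔQ_A/Q̄_A)/(ΔP_B/P̄_B) = (66/303.0)/(10.3/50.85) ≈ 1.075.

1.075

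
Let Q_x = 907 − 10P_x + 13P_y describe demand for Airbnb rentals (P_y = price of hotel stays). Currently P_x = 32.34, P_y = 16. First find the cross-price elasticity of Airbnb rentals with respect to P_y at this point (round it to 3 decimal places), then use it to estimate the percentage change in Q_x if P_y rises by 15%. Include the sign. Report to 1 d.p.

3.9%

At P_x = 32.34, P_y = 16: Q_x = 791.6.
∂Q_x/∂P_y = 13.
ε = (∂Q_x/∂P_y)(P_y/Q_x) = 13.0000 × 16/791.6 ≈ 0.263.
%ΔQ_x ≈ ε × %ΔP_y = 0.263 × (15%) = 3.9%.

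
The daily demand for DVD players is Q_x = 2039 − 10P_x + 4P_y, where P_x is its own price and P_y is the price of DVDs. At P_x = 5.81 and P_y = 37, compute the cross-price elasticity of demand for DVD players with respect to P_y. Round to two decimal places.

0.07

At P_x = 5.81 and P_y = 37: Q_x = 2128.9.
∂Q_x/∂P_y = 4.
ε = (∂Q_x/∂P_y)(P_y/Q_x) = 4 × (37/2128.9) ≈ 0.07.
Since ε > 0, DVD players and DVDs are substitutes.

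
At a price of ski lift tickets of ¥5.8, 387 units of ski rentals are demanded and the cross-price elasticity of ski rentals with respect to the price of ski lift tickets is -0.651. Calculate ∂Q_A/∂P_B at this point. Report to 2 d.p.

-43.44

ε = (∂Q_A/∂P_B)·(P_B/Q_A) ⇒ ∂Q_A/∂P_B = ε·Q_A/P_B = -0.651 × 387/5.8 ≈ -43.44.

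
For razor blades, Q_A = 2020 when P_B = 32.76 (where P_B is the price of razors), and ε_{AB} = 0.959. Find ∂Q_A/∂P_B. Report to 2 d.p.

59.13

ε = (∂Q_A/∂P_B)·(P_B/Q_A) ⇒ ∂Q_A/∂P_B = ε·Q_A/P_B = 0.959 × 2020/32.76 ≈ 59.13.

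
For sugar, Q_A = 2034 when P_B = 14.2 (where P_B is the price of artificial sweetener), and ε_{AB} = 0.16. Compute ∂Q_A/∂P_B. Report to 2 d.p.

22.92

ε = (∂Q_A/∂P_B)·(P_B/Q_A) ⇒ ∂Q_A/∂P_B = ε·Q_A/P_B = 0.16 × 2034/14.2 ≈ 22.92.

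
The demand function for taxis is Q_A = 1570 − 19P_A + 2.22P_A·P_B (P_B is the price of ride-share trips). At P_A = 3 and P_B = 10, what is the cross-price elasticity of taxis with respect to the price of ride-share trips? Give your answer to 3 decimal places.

At P_A = 3 and P_B = 10: Q_A = 1579.6.
∂Q_A/∂P_B = 2.22P_A = 2.22(3) = 6.6600.
ε = (∂Q_A/∂P_B)(P_B/Q_A) = 6.6600 × (10/1579.6) ≈ 0.042.
ε > 0: substitutes.

0.042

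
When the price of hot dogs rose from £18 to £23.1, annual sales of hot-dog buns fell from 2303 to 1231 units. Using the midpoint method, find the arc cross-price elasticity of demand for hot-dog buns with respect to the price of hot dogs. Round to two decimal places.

-2.44

ΔQ_A = 1231 − 2303 = -1072; ΔP_B = 23.1 − 18 = 5.1.
Midpoints: Q̄_A = 1767.0, P̄_B = 20.55.
ε = (ΔQ_A/Q̄_A)/(ΔP_B/P̄_B) = (-1072/1767.0)/(5.1/20.55) ≈ -2.44.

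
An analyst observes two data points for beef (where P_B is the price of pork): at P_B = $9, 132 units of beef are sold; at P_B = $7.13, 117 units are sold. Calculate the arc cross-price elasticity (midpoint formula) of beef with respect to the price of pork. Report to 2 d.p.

ΔQ_A = 117 − 132 = -15; ΔP_B = 7.13 − 9 = -1.87.
Midpoints: Q̄_A = 124.5, P̄_B = 8.06.
ε = (ΔQ_A/Q̄_A)/(ΔP_B/P̄_B) = (-15/124.5)/(-1.87/8.06) ≈ 0.52.
ε > 0: beef and pork are substitutes.

0.52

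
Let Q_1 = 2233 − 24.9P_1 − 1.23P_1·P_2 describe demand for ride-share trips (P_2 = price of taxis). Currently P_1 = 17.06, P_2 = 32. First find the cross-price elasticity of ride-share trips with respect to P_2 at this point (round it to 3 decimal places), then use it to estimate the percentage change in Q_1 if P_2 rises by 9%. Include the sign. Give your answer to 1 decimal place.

At P_1 = 17.06, P_2 = 32: Q_1 = 1136.724.
∂Q_1/∂P_2 = -1.23P_1 = -20.9838.
ε = (∂Q_1/∂P_2)(P_2/Q_1) = -20.9838 × 32/1136.724 ≈ -0.591.
%ΔQ_1 ≈ ε × %ΔP_2 = -0.591 × (9%) = -5.3%.

-5.3%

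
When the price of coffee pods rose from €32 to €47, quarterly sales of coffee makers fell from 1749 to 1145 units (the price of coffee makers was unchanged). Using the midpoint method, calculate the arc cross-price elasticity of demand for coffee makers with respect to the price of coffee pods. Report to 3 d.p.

ΔQ_A = 1145 − 1749 = -604; ΔP_B = 47 − 32 = 15.
Midpoints: Q̄_A = 1447.0, P̄_B = 39.50.
ε = (ΔQ_A/Q̄_A)/(ΔP_B/P̄_B) = (-604/1447.0)/(15/39.50) ≈ -1.099.
ε < 0: coffee makers and coffee pods are complements.

-1.099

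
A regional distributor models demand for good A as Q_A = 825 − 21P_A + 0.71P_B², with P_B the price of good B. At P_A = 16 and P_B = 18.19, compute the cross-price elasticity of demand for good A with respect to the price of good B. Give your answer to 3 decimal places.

0.649

At P_A = 16 and P_B = 18.19: Q_A = 723.922.
∂Q_A/∂P_B = 1.42P_B = 1.42(18.19) = 25.8298.
ε = (∂Q_A/∂P_B)(P_B/Q_A) = 25.8298 × (18.19/723.922) ≈ 0.649.
ε > 0: substitutes.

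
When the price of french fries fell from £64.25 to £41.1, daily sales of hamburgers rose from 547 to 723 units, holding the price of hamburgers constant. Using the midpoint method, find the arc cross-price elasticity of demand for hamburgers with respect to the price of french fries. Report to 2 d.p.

-0.63

ΔQ_A = 723 − 547 = 176; ΔP_B = 41.1 − 64.25 = -23.15.
Midpoints: Q̄_A = 635.0, P̄_B = 52.67.
ε = (ΔQ_A/Q̄_A)/(ΔP_B/P̄_B) = (176/635.0)/(-23.15/52.67) ≈ -0.63.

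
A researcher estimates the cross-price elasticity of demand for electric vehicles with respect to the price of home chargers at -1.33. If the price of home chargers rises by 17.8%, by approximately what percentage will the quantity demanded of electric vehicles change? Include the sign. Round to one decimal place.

%ΔQ ≈ ε × %ΔP of home chargers = -1.33 × (17.8%) = -23.7%.

-23.7%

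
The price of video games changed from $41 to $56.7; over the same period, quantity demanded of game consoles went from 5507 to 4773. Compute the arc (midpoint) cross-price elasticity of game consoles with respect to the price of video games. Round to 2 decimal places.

ΔQ_A = 4773 − 5507 = -734; ΔP_B = 56.7 − 41 = 15.7.
Midpoints: Q̄_A = 5140.0, P̄_B = 48.85.
ε = (ΔQ_A/Q̄_A)/(ΔP_B/P̄_B) = (-734/5140.0)/(15.7/48.85) ≈ -0.44.

-0.44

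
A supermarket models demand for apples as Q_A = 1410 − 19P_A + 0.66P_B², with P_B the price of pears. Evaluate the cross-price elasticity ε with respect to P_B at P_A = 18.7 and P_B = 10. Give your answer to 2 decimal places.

At P_A = 18.7 and P_B = 10: Q_A = 1120.7.
∂Q_A/∂P_B = 1.32P_B = 1.32(10) = 13.2000.
ε = (∂Q_A/∂P_B)(P_B/Q_A) = 13.2000 × (10/1120.7) ≈ 0.12.

0.12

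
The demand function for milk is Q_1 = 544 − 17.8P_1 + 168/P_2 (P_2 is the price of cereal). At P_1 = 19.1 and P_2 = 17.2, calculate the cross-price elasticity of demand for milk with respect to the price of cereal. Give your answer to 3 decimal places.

-0.046

At P_1 = 19.1 and P_2 = 17.2: Q_1 = 213.787.
∂Q_1/∂P_2 = −168/P_2² = -0.5679.
ε = (∂Q_1/∂P_2)(P_2/Q_1) = -0.5679 × (17.2/213.787) ≈ -0.046.
ε < 0: complements.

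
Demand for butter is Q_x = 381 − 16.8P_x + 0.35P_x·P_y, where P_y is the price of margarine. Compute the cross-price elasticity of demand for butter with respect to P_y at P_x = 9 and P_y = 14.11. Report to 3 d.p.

0.162

At P_x = 9 and P_y = 14.11: Q_x = 274.246.
∂Q_x/∂P_y = 0.35P_x = 0.35(9) = 3.1500.
ε = (∂Q_x/∂P_y)(P_y/Q_x) = 3.1500 × (14.11/274.246) ≈ 0.162.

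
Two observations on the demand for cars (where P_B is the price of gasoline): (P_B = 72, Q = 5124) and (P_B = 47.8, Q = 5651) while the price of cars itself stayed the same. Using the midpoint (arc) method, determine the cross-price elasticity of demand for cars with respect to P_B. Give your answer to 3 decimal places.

-0.242

ΔQ_A = 5651 − 5124 = 527; ΔP_B = 47.8 − 72 = -24.2.
Midpoints: Q̄_A = 5387.5, P̄_B = 59.90.
ε = (ΔQ_A/Q̄_A)/(ΔP_B/P̄_B) = (527/5387.5)/(-24.2/59.90) ≈ -0.242.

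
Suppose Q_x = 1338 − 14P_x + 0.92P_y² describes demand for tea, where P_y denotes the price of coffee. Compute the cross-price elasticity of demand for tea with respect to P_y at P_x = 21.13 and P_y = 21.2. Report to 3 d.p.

0.568

At P_x = 21.13 and P_y = 21.2: Q_x = 1455.665.
∂Q_x/∂P_y = 1.84P_y = 1.84(21.2) = 39.0080.
ε = (∂Q_x/∂P_y)(P_y/Q_x) = 39.0080 × (21.2/1455.665) ≈ 0.568.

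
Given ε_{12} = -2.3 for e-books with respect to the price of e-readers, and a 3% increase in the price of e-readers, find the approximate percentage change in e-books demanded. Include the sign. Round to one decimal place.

%ΔQ ≈ ε × %ΔP of e-readers = -2.3 × (3%) = -6.9%.

-6.9%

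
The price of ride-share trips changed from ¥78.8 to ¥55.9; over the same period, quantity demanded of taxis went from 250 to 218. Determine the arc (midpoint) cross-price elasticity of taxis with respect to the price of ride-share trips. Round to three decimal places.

0.402

ΔQ_A = 218 − 250 = -32; ΔP_B = 55.9 − 78.8 = -22.9.
Midpoints: Q̄_A = 234.0, P̄_B = 67.35.
ε = (ΔQ_A/Q̄_A)/(ΔP_B/P̄_B) = (-32/234.0)/(-22.9/67.35) ≈ 0.402.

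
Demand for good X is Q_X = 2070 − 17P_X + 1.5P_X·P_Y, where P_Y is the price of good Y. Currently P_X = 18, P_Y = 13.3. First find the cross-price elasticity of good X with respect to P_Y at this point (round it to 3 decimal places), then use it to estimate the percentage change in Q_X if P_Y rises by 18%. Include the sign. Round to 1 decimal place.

3.0%

At P_X = 18, P_Y = 13.3: Q_X = 2123.1.
∂Q_X/∂P_Y = 1.5P_X = 27.0000.
ε = (∂Q_X/∂P_Y)(P_Y/Q_X) = 27.0000 × 13.3/2123.1 ≈ 0.169.
%ΔQ_X ≈ ε × %ΔP_Y = 0.169 × (18%) = 3.0%.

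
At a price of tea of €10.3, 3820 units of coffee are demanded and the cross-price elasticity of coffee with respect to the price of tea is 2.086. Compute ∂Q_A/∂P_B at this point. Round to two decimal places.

773.64

ε = (∂Q_A/∂P_B)·(P_B/Q_A) ⇒ ∂Q_A/∂P_B = ε·Q_A/P_B = 2.086 × 3820/10.3 ≈ 773.64.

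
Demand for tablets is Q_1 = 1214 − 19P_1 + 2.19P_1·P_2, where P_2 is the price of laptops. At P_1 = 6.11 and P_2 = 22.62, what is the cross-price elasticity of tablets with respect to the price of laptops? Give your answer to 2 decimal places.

0.22

At P_1 = 6.11 and P_2 = 22.62: Q_1 = 1400.586.
∂Q_1/∂P_2 = 2.19P_1 = 2.19(6.11) = 13.3809.
ε = (∂Q_1/∂P_2)(P_2/Q_1) = 13.3809 × (22.62/1400.586) ≈ 0.22.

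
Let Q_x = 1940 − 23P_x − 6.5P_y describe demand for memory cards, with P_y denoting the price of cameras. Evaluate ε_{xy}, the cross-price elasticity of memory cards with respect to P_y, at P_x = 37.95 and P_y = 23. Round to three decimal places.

-0.163

At P_x = 37.95 and P_y = 23: Q_x = 917.65.
∂Q_x/∂P_y = -6.5.
ε = (∂Q_x/∂P_y)(P_y/Q_x) = -6.5 × (23/917.65) ≈ -0.163.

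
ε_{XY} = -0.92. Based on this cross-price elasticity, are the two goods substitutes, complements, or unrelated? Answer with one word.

complements

ε = -0.92 < 0, so a higher price of good Y lowers demand for good X: complements.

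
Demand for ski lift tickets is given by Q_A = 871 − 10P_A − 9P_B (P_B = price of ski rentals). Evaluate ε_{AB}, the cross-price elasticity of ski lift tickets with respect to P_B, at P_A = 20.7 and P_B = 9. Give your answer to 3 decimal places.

At P_A = 20.7 and P_B = 9: Q_A = 583.
∂Q_A/∂P_B = -9.
ε = (∂Q_A/∂P_B)(P_B/Q_A) = -9 × (9/583) ≈ -0.139.

-0.139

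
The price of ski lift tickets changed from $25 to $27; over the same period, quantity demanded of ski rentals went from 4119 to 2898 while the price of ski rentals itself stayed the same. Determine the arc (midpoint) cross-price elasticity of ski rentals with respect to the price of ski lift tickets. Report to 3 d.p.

-4.524

ΔQ_A = 2898 − 4119 = -1221; ΔP_B = 27 − 25 = 2.
Midpoints: Q̄_A = 3508.5, P̄_B = 26.00.
ε = (ΔQ_A/Q̄_A)/(ΔP_B/P̄_B) = (-1221/3508.5)/(2/26.00) ≈ -4.524.
ε < 0: ski rentals and ski lift tickets are complements.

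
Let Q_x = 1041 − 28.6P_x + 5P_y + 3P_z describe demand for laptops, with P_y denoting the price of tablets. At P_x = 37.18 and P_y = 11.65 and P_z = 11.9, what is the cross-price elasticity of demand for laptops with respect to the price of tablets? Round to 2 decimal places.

0.81

At P_x = 37.18 and P_y = 11.65 and P_z = 11.9: Q_x = 71.602.
∂Q_x/∂P_y = 5.
ε = (∂Q_x/∂P_y)(P_y/Q_x) = 5 × (11.65/71.602) ≈ 0.81.
Since ε > 0, laptops and tablets are substitutes.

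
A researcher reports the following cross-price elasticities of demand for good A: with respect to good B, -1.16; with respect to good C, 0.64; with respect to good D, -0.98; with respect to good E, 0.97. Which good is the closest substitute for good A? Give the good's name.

good E

Substitutes have ε > 0. Among the positive values, 0.97 (good E) is largest.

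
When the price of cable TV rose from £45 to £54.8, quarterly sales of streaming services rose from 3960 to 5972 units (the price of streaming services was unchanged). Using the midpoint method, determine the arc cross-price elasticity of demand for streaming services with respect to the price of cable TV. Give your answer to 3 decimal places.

2.063

ΔQ_A = 5972 − 3960 = 2012; ΔP_B = 54.8 − 45 = 9.8.
Midpoints: Q̄_A = 4966.0, P̄_B = 49.90.
ε = (ΔQ_A/Q̄_A)/(ΔP_B/P̄_B) = (2012/4966.0)/(9.8/49.90) ≈ 2.063.
ε > 0: streaming services and cable TV are substitutes.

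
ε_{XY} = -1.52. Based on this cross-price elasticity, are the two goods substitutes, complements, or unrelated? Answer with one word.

ε = -1.52 < 0, so a higher price of good Y lowers demand for good X: complements.

complements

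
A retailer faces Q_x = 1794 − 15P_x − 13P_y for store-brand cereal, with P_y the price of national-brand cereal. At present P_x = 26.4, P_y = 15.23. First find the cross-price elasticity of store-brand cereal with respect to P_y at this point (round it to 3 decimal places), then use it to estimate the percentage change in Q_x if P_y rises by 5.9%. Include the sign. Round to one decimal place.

At P_x = 26.4, P_y = 15.23: Q_x = 1200.01.
∂Q_x/∂P_y = -13.
ε = (∂Q_x/∂P_y)(P_y/Q_x) = -13.0000 × 15.23/1200.01 ≈ -0.165.
%ΔQ_x ≈ ε × %ΔP_y = -0.165 × (5.9%) = -1.0%.

-1.0%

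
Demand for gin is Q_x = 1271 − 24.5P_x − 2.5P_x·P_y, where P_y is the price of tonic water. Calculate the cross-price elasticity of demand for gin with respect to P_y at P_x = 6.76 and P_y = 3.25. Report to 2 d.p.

-0.05

At P_x = 6.76 and P_y = 3.25: Q_x = 1050.455.
∂Q_x/∂P_y = -2.5P_x = -2.5(6.76) = -16.9000.
ε = (∂Q_x/∂P_y)(P_y/Q_x) = -16.9000 × (3.25/1050.455) ≈ -0.05.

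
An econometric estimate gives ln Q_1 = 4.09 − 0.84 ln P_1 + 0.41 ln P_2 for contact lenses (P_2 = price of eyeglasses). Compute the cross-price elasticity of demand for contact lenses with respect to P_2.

0.41

In a log-linear (constant-elasticity) demand function, the coefficient on ln P_2 is the cross-price elasticity.
ε = 0.41. Positive, so contact lenses and eyeglasses are substitutes.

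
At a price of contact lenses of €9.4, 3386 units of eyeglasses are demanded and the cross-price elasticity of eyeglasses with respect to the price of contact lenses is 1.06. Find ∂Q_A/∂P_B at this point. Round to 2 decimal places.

381.83

ε = (∂Q_A/∂P_B)·(P_B/Q_A) ⇒ ∂Q_A/∂P_B = ε·Q_A/P_B = 1.06 × 3386/9.4 ≈ 381.83.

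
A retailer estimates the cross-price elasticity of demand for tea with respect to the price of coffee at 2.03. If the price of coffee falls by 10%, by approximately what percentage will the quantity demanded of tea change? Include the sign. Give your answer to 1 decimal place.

-20.3%

%ΔQ ≈ ε × %ΔP of coffee = 2.03 × (-10%) = -20.3%.
Demand for tea falls by about 20.3%.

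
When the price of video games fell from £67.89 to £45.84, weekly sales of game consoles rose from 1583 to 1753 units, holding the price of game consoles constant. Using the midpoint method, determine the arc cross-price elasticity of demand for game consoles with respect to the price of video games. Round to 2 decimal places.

-0.26

ΔQ_A = 1753 − 1583 = 170; ΔP_B = 45.84 − 67.89 = -22.05.
Midpoints: Q̄_A = 1668.0, P̄_B = 56.87.
ε = (ΔQ_A/Q̄_A)/(ΔP_B/P̄_B) = (170/1668.0)/(-22.05/56.87) ≈ -0.26.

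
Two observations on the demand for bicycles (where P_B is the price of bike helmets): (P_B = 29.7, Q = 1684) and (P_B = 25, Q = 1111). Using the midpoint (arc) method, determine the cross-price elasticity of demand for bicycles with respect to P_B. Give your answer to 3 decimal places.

ΔQ_A = 1111 − 1684 = -573; ΔP_B = 25 − 29.7 = -4.7.
Midpoints: Q̄_A = 1397.5, P̄_B = 27.35.
ε = (ΔQ_A/Q̄_A)/(ΔP_B/P̄_B) = (-573/1397.5)/(-4.7/27.35) ≈ 2.386.
ε > 0: bicycles and bike helmets are substitutes.

2.386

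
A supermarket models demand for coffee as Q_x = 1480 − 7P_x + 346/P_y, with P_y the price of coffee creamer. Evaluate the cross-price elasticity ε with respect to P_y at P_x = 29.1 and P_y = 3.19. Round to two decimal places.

-0.08

At P_x = 29.1 and P_y = 3.19: Q_x = 1384.764.
∂Q_x/∂P_y = −346/P_y² = -34.0012.
ε = (∂Q_x/∂P_y)(P_y/Q_x) = -34.0012 × (3.19/1384.764) ≈ -0.08.
ε < 0: complements.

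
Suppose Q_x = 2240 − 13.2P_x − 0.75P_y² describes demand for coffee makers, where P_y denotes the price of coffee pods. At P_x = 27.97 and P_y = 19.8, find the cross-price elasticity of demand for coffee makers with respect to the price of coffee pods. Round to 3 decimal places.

-0.373

At P_x = 27.97 and P_y = 19.8: Q_x = 1576.766.
∂Q_x/∂P_y = -1.5P_y = -1.5(19.8) = -29.7000.
ε = (∂Q_x/∂P_y)(P_y/Q_x) = -29.7000 × (19.8/1576.766) ≈ -0.373.
ε < 0: complements.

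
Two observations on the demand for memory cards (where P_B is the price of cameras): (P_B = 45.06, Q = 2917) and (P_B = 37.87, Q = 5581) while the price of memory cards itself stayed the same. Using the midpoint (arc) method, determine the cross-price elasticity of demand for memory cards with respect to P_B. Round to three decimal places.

ΔQ_A = 5581 − 2917 = 2664; ΔP_B = 37.87 − 45.06 = -7.19.
Midpoints: Q̄_A = 4249.0, P̄_B = 41.47.
ε = (ΔQ_A/Q̄_A)/(ΔP_B/P̄_B) = (2664/4249.0)/(-7.19/41.47) ≈ -3.616.
ε < 0: memory cards and cameras are complements.

-3.616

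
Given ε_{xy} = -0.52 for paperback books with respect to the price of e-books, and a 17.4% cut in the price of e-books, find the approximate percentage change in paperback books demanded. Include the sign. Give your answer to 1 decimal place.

9.0%

%ΔQ ≈ ε × %ΔP of e-books = -0.52 × (-17.4%) = 9.0%.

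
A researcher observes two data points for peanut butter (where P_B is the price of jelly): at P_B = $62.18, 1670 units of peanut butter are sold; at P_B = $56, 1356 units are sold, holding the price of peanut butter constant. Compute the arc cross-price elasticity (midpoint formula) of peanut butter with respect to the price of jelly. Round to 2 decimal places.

1.98

ΔQ_A = 1356 − 1670 = -314; ΔP_B = 56 − 62.18 = -6.18.
Midpoints: Q̄_A = 1513.0, P̄_B = 59.09.
ε = (ΔQ_A/Q̄_A)/(ΔP_B/P̄_B) = (-314/1513.0)/(-6.18/59.09) ≈ 1.98.
ε > 0: peanut butter and jelly are substitutes.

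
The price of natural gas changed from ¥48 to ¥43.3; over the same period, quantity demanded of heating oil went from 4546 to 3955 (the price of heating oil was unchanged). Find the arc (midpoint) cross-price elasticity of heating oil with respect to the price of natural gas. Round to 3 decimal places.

ΔQ_A = 3955 − 4546 = -591; ΔP_B = 43.3 − 48 = -4.7.
Midpoints: Q̄_A = 4250.5, P̄_B = 45.65.
ε = (ΔQ_A/Q̄_A)/(ΔP_B/P̄_B) = (-591/4250.5)/(-4.7/45.65) ≈ 1.350.
ε > 0: heating oil and natural gas are substitutes.

1.350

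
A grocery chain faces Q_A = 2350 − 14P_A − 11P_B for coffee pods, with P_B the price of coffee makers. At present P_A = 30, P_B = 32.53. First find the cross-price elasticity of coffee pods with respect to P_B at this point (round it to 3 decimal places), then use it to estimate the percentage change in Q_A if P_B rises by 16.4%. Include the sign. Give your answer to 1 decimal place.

At P_A = 30, P_B = 32.53: Q_A = 1572.17.
∂Q_A/∂P_B = -11.
ε = (∂Q_A/∂P_B)(P_B/Q_A) = -11.0000 × 32.53/1572.17 ≈ -0.228.
%ΔQ_A ≈ ε × %ΔP_B = -0.228 × (16.4%) = -3.7%.

-3.7%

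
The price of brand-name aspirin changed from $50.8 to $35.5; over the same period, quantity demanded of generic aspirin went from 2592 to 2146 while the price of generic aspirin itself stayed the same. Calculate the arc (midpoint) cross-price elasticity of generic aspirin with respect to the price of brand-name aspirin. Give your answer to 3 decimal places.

0.531

ΔQ_A = 2146 − 2592 = -446; ΔP_B = 35.5 − 50.8 = -15.3.
Midpoints: Q̄_A = 2369.0, P̄_B = 43.15.
ε = (ΔQ_A/Q̄_A)/(ΔP_B/P̄_B) = (-446/2369.0)/(-15.3/43.15) ≈ 0.531.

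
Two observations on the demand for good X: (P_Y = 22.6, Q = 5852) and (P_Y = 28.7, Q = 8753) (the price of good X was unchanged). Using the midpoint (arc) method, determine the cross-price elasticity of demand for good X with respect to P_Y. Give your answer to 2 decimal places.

1.67

ΔQ_X = 8753 − 5852 = 2901; ΔP_Y = 28.7 − 22.6 = 6.1.
Midpoints: Q̄_X = 7302.5, P̄_Y = 25.65.
ε = (ΔQ_X/Q̄_X)/(ΔP_Y/P̄_Y) = (2901/7302.5)/(6.1/25.65) ≈ 1.67.
ε > 0: good X and good Y are substitutes.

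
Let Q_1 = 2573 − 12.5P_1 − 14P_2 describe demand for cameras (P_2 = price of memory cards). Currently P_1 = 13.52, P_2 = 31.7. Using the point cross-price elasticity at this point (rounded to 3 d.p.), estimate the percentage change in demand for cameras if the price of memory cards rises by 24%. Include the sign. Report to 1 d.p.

-5.4%

At P_1 = 13.52, P_2 = 31.7: Q_1 = 1960.2.
∂Q_1/∂P_2 = -14.
ε = (∂Q_1/∂P_2)(P_2/Q_1) = -14.0000 × 31.7/1960.2 ≈ -0.226.
%ΔQ_1 ≈ ε × %ΔP_2 = -0.226 × (24%) = -5.4%.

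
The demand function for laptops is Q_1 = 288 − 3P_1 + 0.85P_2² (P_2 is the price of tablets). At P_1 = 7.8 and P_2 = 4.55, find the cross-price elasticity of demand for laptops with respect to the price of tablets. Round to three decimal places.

0.125

At P_1 = 7.8 and P_2 = 4.55: Q_1 = 282.197.
∂Q_1/∂P_2 = 1.7P_2 = 1.7(4.55) = 7.7350.
ε = (∂Q_1/∂P_2)(P_2/Q_1) = 7.7350 × (4.55/282.197) ≈ 0.125.
ε > 0: substitutes.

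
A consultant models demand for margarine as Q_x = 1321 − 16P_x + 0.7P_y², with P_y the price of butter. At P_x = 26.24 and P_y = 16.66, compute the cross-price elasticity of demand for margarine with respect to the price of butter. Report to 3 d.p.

At P_x = 26.24 and P_y = 16.66: Q_x = 1095.449.
∂Q_x/∂P_y = 1.4P_y = 1.4(16.66) = 23.3240.
ε = (∂Q_x/∂P_y)(P_y/Q_x) = 23.3240 × (16.66/1095.449) ≈ 0.355.

0.355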